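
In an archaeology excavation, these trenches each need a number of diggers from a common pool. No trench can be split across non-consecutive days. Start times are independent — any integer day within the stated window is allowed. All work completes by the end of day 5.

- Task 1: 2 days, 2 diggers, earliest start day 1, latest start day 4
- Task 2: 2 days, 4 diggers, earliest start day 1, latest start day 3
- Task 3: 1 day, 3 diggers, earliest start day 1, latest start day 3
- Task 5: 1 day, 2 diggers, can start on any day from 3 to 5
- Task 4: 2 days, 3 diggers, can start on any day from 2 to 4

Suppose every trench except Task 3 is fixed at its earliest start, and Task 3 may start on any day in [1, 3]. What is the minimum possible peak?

Task 3@1: d1:9  d2:9  d3:5  d4:0  d5:0 → peak 9
Task 3@2: d1:6  d2:12  d3:5  d4:0  d5:0 → peak 12
Task 3@3: d1:6  d2:9  d3:8  d4:0  d5:0 → peak 9
Best is Task 3@1, peak 9.

9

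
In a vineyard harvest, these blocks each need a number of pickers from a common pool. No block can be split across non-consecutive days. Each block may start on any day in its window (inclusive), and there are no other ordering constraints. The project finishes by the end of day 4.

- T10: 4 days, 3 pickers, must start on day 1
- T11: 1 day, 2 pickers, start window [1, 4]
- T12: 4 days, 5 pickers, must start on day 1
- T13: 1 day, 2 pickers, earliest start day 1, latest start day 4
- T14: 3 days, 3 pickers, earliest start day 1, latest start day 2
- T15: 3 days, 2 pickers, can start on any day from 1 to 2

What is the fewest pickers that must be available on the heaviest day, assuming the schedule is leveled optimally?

13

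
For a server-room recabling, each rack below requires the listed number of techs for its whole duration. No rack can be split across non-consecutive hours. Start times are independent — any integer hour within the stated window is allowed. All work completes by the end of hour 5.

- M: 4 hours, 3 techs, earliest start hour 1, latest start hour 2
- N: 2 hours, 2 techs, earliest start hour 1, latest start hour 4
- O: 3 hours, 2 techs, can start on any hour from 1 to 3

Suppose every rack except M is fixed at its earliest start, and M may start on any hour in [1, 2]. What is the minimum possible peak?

7

M@1: h1:7  h2:7  h3:5  h4:3  h5:0 → peak 7
M@2: h1:4  h2:7  h3:5  h4:3  h5:3 → peak 7
Best is M@1, peak 7.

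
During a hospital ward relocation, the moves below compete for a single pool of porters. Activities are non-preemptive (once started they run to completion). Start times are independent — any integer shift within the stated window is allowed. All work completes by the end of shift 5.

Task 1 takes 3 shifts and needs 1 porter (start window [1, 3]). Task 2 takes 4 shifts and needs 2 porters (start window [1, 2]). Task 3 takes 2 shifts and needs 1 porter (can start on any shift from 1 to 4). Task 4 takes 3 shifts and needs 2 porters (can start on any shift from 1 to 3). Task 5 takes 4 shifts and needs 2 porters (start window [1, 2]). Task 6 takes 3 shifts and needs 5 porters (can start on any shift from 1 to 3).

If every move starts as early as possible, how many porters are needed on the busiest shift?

Early-start schedule: Task 1@1, Task 2@1, Task 3@1, Task 4@1, Task 5@1, Task 6@1.
Load per shift: shift 1: 13, shift 2: 13, shift 3: 12, shift 4: 4, shift 5: 0.
Peak is 13.

13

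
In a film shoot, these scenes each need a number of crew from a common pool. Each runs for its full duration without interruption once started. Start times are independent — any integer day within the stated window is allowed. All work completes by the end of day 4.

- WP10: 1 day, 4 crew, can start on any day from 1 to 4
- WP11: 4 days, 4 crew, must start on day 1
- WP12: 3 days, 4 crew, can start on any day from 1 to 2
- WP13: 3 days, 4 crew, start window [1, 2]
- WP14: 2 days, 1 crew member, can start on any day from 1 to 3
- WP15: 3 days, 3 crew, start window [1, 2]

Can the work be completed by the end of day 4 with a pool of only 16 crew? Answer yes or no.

Schedule WP10@1, WP11@1, WP12@1, WP13@1, WP14@2, WP15@2: d1:16  d2:16  d3:16  d4:7 — peak 16 ≤ 16.

yes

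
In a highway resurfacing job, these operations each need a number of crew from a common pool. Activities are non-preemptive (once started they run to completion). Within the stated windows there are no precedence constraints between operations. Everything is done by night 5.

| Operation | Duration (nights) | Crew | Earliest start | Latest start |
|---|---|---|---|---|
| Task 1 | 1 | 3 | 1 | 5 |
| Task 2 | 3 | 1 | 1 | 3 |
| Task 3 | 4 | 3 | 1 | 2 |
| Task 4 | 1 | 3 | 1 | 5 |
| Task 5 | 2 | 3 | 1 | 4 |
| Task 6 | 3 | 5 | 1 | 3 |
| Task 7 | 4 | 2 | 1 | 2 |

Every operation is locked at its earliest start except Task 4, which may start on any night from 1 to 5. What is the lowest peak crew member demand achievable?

17

Task 4@1: n1:20  n2:14  n3:11  n4:5  n5:0 → peak 20
Task 4@2: n1:17  n2:17  n3:11  n4:5  n5:0 → peak 17
Task 4@3: n1:17  n2:14  n3:14  n4:5  n5:0 → peak 17
Task 4@4: n1:17  n2:14  n3:11  n4:8  n5:0 → peak 17
Task 4@5: n1:17  n2:14  n3:11  n4:5  n5:3 → peak 17
Best is Task 4@2, peak 17.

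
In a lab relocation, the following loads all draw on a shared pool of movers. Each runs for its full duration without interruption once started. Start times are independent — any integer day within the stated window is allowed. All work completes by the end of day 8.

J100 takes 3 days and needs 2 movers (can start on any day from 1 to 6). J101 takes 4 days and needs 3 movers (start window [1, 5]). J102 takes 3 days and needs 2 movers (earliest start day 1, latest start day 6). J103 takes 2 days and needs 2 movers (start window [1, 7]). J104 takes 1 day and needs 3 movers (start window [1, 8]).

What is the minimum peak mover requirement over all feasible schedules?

5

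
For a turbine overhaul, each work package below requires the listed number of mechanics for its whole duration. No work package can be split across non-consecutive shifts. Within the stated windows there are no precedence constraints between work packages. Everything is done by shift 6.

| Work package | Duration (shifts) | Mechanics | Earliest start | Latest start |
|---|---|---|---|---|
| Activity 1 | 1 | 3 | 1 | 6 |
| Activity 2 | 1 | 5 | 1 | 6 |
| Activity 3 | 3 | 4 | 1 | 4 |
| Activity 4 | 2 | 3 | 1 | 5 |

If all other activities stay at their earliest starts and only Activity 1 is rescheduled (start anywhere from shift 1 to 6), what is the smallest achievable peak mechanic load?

12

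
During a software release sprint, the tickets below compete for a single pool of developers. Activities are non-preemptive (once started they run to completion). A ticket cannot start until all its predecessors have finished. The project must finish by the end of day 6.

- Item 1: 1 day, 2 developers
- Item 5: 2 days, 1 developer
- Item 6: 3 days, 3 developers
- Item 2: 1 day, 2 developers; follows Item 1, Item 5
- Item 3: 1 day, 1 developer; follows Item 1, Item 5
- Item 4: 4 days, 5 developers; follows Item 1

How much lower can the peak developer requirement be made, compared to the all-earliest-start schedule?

Early-start peak: d1:6  d2:9  d3:11  d4:5  d5:5  d6:0 ⇒ 11.
Leveled (Item 1@1, Item 5@1, Item 6@1, Item 2@4, Item 3@4, Item 4@3): d1:6  d2:4  d3:8  d4:8  d5:5  d6:5 ⇒ 8.
Reduction 11 − 8 = 3.

3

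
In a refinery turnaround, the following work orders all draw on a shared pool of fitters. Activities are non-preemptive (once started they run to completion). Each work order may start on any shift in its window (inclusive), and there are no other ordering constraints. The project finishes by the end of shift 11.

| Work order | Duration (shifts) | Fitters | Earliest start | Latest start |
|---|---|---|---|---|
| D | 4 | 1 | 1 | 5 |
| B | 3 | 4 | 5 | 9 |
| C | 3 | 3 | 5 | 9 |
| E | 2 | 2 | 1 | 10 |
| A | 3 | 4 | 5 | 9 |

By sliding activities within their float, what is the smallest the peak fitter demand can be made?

Early-start (D@1, B@5, C@5, E@1, A@5) gives peak 11: s1:3  s2:3  s3:1  s4:1  s5:11  s6:11  s7:11  s8:0  s9:0  s10:0  s11:0.
Shift A→8.
Schedule D@1, B@5, C@5, E@1, A@8: s1:3  s2:3  s3:1  s4:1  s5:7  s6:7  s7:7  s8:4  s9:4  s10:4  s11:0 — peak 7.

7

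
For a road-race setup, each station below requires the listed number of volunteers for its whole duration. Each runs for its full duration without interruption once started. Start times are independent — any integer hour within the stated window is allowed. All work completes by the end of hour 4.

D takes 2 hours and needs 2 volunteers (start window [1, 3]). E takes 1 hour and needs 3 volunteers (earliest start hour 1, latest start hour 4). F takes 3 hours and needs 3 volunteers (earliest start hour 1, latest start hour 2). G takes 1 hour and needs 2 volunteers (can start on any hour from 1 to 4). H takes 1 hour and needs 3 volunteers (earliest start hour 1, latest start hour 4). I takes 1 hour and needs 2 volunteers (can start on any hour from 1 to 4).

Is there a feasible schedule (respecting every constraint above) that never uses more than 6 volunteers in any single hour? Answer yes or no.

yes

Schedule D@1, E@3, F@2, G@1, H@4, I@1: h1:6  h2:5  h3:6  h4:6 — peak 6 ≤ 6.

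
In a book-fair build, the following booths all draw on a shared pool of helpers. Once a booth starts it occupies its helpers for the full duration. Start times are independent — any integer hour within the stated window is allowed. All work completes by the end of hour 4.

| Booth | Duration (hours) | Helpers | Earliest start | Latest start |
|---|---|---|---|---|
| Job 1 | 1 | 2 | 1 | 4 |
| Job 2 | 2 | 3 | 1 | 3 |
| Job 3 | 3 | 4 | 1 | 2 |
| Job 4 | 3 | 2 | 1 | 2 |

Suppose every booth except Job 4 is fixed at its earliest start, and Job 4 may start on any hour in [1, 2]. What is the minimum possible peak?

Job 4@1: h1:11  h2:9  h3:6  h4:0 → peak 11
Job 4@2: h1:9  h2:9  h3:6  h4:2 → peak 9
Best is Job 4@2, peak 9.

9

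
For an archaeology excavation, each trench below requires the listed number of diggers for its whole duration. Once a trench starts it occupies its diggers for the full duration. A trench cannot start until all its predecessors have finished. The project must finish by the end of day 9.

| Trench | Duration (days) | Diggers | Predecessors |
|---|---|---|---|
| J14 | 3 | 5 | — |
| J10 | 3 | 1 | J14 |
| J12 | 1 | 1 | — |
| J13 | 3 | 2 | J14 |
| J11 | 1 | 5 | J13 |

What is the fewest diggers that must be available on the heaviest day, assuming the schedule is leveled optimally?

Early-start (J14@1, J10@4, J12@1, J13@4, J11@7) gives peak 6: d1:6  d2:5  d3:5  d4:3  d5:3  d6:3  d7:5  d8:0  d9:0.
Shift J12→4.
Schedule J14@1, J10@4, J12@4, J13@4, J11@7: d1:5  d2:5  d3:5  d4:4  d5:3  d6:3  d7:5  d8:0  d9:0 — peak 5.

5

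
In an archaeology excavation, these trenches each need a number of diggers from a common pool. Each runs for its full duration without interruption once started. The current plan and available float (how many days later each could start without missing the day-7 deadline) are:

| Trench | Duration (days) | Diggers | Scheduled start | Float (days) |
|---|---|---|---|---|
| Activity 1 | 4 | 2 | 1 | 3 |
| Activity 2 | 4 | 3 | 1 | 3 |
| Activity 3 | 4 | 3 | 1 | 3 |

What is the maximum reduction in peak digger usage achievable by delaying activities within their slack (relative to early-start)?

0

Early-start peak: d1:8  d2:8  d3:8  d4:8  d5:0  d6:0  d7:0 ⇒ 8.
Leveled (Activity 1@1, Activity 2@1, Activity 3@1): d1:8  d2:8  d3:8  d4:8  d5:0  d6:0  d7:0 ⇒ 8.
Reduction 8 − 8 = 0.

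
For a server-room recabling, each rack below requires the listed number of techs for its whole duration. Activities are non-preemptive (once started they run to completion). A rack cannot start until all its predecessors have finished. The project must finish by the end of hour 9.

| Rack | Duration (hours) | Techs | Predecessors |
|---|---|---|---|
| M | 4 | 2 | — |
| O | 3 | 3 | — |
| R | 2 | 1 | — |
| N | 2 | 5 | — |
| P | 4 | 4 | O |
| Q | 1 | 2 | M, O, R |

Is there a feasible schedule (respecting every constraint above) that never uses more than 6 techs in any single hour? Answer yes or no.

Schedule M@1, O@1, R@1, N@8, P@4, Q@5: h1:6  h2:6  h3:5  h4:6  h5:6  h6:4  h7:4  h8:5  h9:5 — peak 6 ≤ 6.

yes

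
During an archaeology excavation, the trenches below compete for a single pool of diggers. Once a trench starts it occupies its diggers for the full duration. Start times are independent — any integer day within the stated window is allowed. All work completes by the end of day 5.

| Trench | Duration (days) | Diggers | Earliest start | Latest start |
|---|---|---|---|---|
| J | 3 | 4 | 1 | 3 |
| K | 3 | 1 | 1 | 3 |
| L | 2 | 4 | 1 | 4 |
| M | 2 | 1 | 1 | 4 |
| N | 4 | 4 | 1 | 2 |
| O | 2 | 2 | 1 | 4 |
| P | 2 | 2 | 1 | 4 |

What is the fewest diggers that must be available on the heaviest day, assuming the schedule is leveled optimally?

Early-start (J@1, K@1, L@1, M@1, N@1, O@1, P@1) gives peak 18: d1:18  d2:18  d3:9  d4:4  d5:0.
Shift L→4, M→3, P→4.
Schedule J@1, K@1, L@4, M@3, N@1, O@1, P@4: d1:11  d2:11  d3:10  d4:11  d5:6 — peak 11.

11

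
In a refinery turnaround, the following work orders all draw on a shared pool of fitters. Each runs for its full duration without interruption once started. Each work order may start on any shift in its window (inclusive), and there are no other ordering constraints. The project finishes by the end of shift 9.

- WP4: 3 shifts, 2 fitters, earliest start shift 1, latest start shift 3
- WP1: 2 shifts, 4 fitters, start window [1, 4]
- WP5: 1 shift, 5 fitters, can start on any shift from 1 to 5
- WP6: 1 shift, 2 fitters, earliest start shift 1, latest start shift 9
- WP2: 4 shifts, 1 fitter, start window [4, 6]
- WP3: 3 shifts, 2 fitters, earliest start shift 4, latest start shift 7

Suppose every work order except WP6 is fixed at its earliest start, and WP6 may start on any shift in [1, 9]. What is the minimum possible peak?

11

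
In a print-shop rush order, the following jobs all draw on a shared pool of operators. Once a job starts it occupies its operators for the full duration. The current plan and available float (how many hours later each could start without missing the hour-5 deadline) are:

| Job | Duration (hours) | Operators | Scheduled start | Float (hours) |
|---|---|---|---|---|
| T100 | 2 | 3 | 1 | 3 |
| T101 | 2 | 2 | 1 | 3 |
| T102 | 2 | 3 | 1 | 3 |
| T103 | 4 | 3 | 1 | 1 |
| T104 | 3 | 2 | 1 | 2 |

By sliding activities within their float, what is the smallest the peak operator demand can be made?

Early-start (T100@1, T101@1, T102@1, T103@1, T104@1) gives peak 13: h1:13  h2:13  h3:5  h4:3  h5:0.
Shift T102→3, T104→3.
Schedule T100@1, T101@1, T102@3, T103@1, T104@3: h1:8  h2:8  h3:8  h4:8  h5:2 — peak 8.

8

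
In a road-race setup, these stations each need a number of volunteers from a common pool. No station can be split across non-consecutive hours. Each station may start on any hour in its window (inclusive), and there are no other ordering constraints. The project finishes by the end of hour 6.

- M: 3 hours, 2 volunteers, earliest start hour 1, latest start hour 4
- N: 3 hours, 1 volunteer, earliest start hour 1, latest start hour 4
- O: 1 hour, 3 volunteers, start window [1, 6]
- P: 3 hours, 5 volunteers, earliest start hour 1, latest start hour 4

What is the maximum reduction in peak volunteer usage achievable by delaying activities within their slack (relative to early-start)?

Early-start peak: h1:11  h2:8  h3:8  h4:0  h5:0  h6:0 ⇒ 11.
Leveled (M@1, N@1, O@1, P@4): h1:6  h2:3  h3:3  h4:5  h5:5  h6:5 ⇒ 6.
Reduction 11 − 6 = 5.

5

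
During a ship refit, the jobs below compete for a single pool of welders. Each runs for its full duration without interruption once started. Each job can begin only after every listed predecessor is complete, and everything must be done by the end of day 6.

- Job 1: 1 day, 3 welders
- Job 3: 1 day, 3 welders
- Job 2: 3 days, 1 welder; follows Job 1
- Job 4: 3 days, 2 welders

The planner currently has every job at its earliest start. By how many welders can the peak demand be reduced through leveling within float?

Early-start peak: d1:8  d2:3  d3:3  d4:1  d5:0  d6:0 ⇒ 8.
Leveled (Job 1@1, Job 3@2, Job 2@3, Job 4@3): d1:3  d2:3  d3:3  d4:3  d5:3  d6:0 ⇒ 3.
Reduction 8 − 3 = 5.

5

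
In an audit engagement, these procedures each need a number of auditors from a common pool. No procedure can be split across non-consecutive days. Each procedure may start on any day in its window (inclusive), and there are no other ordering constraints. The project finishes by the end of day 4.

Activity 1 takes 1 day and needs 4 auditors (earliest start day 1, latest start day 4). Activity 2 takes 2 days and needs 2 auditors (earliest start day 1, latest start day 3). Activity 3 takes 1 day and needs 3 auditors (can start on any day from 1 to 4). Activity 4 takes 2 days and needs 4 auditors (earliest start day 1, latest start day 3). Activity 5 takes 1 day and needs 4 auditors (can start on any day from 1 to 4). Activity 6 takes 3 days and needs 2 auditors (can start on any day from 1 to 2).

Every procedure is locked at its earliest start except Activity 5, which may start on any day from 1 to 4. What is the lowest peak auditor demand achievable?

15

Activity 5@1: d1:19  d2:8  d3:2  d4:0 → peak 19
Activity 5@2: d1:15  d2:12  d3:2  d4:0 → peak 15
Activity 5@3: d1:15  d2:8  d3:6  d4:0 → peak 15
Activity 5@4: d1:15  d2:8  d3:2  d4:4 → peak 15
Best is Activity 5@2, peak 15.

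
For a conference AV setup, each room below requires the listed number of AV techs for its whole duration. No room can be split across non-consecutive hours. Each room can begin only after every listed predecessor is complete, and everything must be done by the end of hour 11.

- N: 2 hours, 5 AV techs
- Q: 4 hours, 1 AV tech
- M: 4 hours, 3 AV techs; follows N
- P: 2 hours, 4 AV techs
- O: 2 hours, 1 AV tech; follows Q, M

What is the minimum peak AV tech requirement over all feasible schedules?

Early-start (N@1, Q@1, M@3, P@1, O@7) gives peak 10: h1:10  h2:10  h3:4  h4:4  h5:3  h6:3  h7:1  h8:1  h9:0  h10:0  h11:0.
Shift Q→3, P→7.
Schedule N@1, Q@3, M@3, P@7, O@7: h1:5  h2:5  h3:4  h4:4  h5:4  h6:4  h7:5  h8:5  h9:0  h10:0  h11:0 — peak 5.

5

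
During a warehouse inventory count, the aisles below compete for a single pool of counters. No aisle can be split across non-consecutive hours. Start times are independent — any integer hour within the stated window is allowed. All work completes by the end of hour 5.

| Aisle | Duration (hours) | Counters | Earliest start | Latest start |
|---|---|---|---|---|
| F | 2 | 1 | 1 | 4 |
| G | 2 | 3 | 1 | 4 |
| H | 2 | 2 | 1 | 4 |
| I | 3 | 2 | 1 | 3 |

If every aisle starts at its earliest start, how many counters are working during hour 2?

8

At early start, hour 2 has: F, G, H, I.
Demand: 1 + 3 + 2 + 2 = 8.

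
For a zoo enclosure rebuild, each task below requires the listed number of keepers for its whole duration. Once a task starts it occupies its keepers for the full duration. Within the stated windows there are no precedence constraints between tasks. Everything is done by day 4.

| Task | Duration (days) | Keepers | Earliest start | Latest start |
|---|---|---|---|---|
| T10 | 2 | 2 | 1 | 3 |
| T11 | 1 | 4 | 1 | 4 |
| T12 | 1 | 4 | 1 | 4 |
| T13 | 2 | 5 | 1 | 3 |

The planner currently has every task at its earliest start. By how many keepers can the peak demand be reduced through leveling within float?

Early-start peak: d1:15  d2:7  d3:0  d4:0 ⇒ 15.
Leveled (T10@1, T11@1, T12@2, T13@3): d1:6  d2:6  d3:5  d4:5 ⇒ 6.
Reduction 15 − 6 = 9.

9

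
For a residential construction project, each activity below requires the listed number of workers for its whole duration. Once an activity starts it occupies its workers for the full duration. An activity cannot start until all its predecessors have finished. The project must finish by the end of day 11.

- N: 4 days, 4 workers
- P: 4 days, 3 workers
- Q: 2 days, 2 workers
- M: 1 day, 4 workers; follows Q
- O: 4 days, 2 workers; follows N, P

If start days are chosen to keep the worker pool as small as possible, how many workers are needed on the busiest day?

7

Early-start (N@1, P@1, Q@1, M@3, O@5) gives peak 11: d1:9  d2:9  d3:11  d4:7  d5:2  d6:2  d7:2  d8:2  d9:0  d10:0  d11:0.
Shift Q→5, M→7.
Schedule N@1, P@1, Q@5, M@7, O@5: d1:7  d2:7  d3:7  d4:7  d5:4  d6:4  d7:6  d8:2  d9:0  d10:0  d11:0 — peak 7.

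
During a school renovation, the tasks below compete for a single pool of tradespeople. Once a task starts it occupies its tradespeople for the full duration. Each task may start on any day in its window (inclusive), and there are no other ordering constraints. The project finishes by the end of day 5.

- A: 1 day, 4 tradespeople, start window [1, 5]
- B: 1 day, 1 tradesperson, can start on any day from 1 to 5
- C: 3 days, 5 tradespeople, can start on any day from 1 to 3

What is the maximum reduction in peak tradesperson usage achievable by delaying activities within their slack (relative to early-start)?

5

Early-start peak: d1:10  d2:5  d3:5  d4:0  d5:0 ⇒ 10.
Leveled (A@1, B@1, C@2): d1:5  d2:5  d3:5  d4:5  d5:0 ⇒ 5.
Reduction 10 − 5 = 5.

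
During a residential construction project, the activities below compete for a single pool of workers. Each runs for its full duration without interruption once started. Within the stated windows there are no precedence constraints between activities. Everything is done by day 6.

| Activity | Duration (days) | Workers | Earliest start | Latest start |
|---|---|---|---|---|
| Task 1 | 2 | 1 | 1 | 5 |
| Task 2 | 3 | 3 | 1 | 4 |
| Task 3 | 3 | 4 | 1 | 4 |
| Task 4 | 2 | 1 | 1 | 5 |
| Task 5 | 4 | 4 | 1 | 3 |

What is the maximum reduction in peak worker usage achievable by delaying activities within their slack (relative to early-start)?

5

Early-start peak: d1:13  d2:13  d3:11  d4:4  d5:0  d6:0 ⇒ 13.
Leveled (Task 1@1, Task 2@1, Task 3@4, Task 4@1, Task 5@3): d1:5  d2:5  d3:7  d4:8  d5:8  d6:8 ⇒ 8.
Reduction 13 − 8 = 5.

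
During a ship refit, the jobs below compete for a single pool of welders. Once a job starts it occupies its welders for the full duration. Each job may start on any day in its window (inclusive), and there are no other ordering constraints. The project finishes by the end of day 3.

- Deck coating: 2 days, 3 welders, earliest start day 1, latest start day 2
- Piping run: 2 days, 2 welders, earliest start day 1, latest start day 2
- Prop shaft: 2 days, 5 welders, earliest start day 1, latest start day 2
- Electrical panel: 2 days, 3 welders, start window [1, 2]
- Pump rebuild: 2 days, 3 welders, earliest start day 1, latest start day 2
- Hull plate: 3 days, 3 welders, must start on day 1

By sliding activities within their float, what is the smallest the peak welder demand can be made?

19

Schedule Deck coating@1, Piping run@1, Prop shaft@1, Electrical panel@1, Pump rebuild@1, Hull plate@1: d1:19  d2:19  d3:3 — peak 19.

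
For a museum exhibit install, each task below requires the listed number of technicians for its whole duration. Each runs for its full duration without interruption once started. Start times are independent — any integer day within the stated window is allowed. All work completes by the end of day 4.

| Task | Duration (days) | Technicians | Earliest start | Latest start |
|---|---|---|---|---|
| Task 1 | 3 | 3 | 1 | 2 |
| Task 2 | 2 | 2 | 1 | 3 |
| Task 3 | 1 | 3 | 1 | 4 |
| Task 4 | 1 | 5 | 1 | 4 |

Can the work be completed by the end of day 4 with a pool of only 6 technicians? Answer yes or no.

yes

Schedule Task 1@1, Task 2@1, Task 3@3, Task 4@4: d1:5  d2:5  d3:6  d4:5 — peak 6 ≤ 6.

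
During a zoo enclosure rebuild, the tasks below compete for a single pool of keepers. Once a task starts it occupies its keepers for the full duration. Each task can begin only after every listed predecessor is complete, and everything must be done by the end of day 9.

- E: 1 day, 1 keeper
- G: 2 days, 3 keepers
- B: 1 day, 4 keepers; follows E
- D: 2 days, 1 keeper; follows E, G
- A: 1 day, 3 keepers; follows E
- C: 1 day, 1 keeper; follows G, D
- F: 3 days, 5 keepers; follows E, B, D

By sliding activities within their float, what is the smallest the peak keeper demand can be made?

Early-start (E@1, G@1, B@2, D@3, A@2, C@5, F@5) gives peak 10: d1:4  d2:10  d3:1  d4:1  d5:6  d6:5  d7:5  d8:0  d9:0.
Shift B→3, A→4, F→6.
Schedule E@1, G@1, B@3, D@3, A@4, C@5, F@6: d1:4  d2:3  d3:5  d4:4  d5:1  d6:5  d7:5  d8:5  d9:0 — peak 5.

5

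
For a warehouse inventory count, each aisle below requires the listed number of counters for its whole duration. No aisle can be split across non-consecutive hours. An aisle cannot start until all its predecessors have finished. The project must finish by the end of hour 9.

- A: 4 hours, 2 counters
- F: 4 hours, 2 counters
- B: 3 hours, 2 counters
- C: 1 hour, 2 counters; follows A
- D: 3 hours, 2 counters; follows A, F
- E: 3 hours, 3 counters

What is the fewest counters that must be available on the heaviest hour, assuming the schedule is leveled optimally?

6

Early-start (A@1, F@1, B@1, C@5, D@5, E@1) gives peak 9: h1:9  h2:9  h3:9  h4:4  h5:4  h6:2  h7:2  h8:0  h9:0.
Shift E→6.
Schedule A@1, F@1, B@1, C@5, D@5, E@6: h1:6  h2:6  h3:6  h4:4  h5:4  h6:5  h7:5  h8:3  h9:0 — peak 6.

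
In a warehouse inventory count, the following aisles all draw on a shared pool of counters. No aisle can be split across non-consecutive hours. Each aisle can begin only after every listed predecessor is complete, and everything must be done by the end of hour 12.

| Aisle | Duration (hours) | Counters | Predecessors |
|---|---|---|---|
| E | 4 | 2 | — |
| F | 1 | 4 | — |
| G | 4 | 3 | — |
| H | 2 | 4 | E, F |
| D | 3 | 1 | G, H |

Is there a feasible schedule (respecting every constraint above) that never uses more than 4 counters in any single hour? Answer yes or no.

no

The minimum achievable peak is 5; 4 < 5, so no feasible schedule stays within the cap.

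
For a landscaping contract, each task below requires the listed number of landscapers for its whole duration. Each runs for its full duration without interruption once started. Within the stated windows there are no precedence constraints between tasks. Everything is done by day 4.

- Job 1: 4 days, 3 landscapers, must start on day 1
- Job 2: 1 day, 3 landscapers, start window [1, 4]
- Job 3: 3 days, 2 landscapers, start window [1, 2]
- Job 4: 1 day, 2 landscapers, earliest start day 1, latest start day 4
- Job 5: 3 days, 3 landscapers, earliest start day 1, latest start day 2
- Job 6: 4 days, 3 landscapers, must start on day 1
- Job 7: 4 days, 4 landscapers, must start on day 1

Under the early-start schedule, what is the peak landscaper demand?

Early-start schedule: Job 1@1, Job 2@1, Job 3@1, Job 4@1, Job 5@1, Job 6@1, Job 7@1.
Load per day: day 1: 20, day 2: 15, day 3: 15, day 4: 10.
Peak is 20.

20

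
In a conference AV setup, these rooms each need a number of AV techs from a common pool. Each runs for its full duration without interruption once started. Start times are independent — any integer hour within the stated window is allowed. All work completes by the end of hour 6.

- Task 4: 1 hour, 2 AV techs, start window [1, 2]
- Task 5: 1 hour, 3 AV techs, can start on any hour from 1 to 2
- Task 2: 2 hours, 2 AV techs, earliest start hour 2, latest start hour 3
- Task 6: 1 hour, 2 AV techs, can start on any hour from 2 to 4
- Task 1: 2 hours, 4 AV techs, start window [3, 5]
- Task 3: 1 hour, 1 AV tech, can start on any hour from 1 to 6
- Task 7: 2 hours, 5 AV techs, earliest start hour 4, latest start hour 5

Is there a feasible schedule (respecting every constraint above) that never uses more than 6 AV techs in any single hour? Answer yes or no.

Schedule Task 4@1, Task 5@1, Task 2@2, Task 6@2, Task 1@3, Task 3@1, Task 7@5: h1:6  h2:4  h3:6  h4:4  h5:5  h6:5 — peak 6 ≤ 6.

yes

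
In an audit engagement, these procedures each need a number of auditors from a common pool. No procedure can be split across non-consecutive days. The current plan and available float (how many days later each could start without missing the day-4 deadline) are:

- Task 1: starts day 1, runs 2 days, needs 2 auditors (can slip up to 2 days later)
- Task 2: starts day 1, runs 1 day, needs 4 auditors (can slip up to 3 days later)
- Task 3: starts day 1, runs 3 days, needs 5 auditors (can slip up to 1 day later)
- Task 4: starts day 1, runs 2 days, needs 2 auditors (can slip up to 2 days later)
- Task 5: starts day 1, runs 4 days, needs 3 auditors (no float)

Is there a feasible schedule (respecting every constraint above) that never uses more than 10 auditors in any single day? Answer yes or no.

yes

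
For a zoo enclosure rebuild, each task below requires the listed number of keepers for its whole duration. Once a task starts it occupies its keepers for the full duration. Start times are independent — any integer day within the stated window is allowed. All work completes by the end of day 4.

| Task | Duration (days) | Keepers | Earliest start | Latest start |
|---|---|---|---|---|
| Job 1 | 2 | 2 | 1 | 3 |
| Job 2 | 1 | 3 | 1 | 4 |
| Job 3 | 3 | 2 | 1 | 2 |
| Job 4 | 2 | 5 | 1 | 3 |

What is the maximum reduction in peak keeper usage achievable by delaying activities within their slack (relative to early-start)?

5

Early-start peak: d1:12  d2:9  d3:2  d4:0 ⇒ 12.
Leveled (Job 1@1, Job 2@1, Job 3@1, Job 4@3): d1:7  d2:4  d3:7  d4:5 ⇒ 7.
Reduction 12 − 7 = 5.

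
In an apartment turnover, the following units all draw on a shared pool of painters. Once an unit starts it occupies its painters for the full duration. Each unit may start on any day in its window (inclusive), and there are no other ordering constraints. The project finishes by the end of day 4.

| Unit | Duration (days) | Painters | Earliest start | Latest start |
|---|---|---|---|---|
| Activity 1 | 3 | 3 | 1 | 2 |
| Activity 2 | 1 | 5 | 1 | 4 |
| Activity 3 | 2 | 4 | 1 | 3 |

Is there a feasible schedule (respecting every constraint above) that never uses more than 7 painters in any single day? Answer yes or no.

Schedule Activity 1@1, Activity 2@4, Activity 3@1: d1:7  d2:7  d3:3  d4:5 — peak 7 ≤ 7.

yes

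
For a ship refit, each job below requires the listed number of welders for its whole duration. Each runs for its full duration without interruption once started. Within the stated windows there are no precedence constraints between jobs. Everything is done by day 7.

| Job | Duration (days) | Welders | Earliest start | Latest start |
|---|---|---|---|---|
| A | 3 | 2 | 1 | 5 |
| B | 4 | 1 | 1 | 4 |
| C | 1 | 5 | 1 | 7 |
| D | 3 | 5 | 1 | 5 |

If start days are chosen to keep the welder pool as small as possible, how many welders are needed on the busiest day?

6

Early-start (A@1, B@1, C@1, D@1) gives peak 13: d1:13  d2:8  d3:8  d4:1  d5:0  d6:0  d7:0.
Shift C→4, D→5.
Schedule A@1, B@1, C@4, D@5: d1:3  d2:3  d3:3  d4:6  d5:5  d6:5  d7:5 — peak 6.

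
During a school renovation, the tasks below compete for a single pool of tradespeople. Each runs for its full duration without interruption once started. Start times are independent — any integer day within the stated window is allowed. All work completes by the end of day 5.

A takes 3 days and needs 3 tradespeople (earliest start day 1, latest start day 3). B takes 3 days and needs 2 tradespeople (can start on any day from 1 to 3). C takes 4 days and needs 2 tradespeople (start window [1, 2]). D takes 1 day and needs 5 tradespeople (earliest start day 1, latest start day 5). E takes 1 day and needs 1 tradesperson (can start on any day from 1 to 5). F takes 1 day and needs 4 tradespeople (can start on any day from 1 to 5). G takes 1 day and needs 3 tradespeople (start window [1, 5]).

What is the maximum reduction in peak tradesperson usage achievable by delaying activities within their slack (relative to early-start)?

Early-start peak: d1:20  d2:7  d3:7  d4:2  d5:0 ⇒ 20.
Leveled (A@1, B@1, C@1, D@4, E@1, F@5, G@5): d1:8  d2:7  d3:7  d4:7  d5:7 ⇒ 8.
Reduction 20 − 8 = 12.

12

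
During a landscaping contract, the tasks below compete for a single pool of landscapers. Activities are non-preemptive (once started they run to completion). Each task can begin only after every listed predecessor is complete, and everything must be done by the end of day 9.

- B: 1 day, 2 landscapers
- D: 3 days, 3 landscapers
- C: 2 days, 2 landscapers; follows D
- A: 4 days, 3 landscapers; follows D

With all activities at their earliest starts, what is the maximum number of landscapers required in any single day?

5

Early-start schedule: B@1, D@1, C@4, A@4.
Load per day: day 1: 5, day 2: 3, day 3: 3, day 4: 5, day 5: 5, day 6: 3, day 7: 3, day 8: 0, day 9: 0.
Peak is 5.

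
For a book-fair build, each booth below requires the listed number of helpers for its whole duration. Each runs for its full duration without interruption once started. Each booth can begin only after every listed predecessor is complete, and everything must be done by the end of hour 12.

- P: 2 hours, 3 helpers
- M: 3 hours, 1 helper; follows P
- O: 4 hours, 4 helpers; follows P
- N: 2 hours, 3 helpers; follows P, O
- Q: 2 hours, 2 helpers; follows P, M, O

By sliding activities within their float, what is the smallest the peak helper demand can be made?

Early-start (P@1, M@3, O@3, N@7, Q@7) gives peak 5: h1:3  h2:3  h3:5  h4:5  h5:5  h6:4  h7:5  h8:5  h9:0  h10:0  h11:0  h12:0.
Shift M→7, Q→10.
Schedule P@1, M@7, O@3, N@7, Q@10: h1:3  h2:3  h3:4  h4:4  h5:4  h6:4  h7:4  h8:4  h9:1  h10:2  h11:2  h12:0 — peak 4.

4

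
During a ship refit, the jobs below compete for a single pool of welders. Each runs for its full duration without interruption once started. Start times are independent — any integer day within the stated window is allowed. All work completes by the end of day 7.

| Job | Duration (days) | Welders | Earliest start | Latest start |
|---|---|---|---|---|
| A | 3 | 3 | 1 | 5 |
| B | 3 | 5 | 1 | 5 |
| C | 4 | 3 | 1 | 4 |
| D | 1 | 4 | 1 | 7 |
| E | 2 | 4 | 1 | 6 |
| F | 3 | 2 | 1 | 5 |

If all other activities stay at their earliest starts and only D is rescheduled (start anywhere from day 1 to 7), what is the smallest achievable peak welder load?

17

D@1: d1:21  d2:17  d3:13  d4:3  d5:0  d6:0  d7:0 → peak 21
D@2: d1:17  d2:21  d3:13  d4:3  d5:0  d6:0  d7:0 → peak 21
D@3: d1:17  d2:17  d3:17  d4:3  d5:0  d6:0  d7:0 → peak 17
D@4: d1:17  d2:17  d3:13  d4:7  d5:0  d6:0  d7:0 → peak 17
D@5: d1:17  d2:17  d3:13  d4:3  d5:4  d6:0  d7:0 → peak 17
D@6: d1:17  d2:17  d3:13  d4:3  d5:0  d6:4  d7:0 → peak 17
D@7: d1:17  d2:17  d3:13  d4:3  d5:0  d6:0  d7:4 → peak 17
Best is D@3, peak 17.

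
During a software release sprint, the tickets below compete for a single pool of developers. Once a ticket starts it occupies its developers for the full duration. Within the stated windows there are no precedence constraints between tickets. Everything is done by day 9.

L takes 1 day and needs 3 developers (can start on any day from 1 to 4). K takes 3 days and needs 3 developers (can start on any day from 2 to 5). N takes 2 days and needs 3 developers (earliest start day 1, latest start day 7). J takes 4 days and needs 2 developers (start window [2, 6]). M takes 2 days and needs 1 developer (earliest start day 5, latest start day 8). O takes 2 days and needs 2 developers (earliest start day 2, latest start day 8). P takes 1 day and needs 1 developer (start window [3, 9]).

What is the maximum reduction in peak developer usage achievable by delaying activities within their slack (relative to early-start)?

5

Early-start peak: d1:6  d2:10  d3:8  d4:5  d5:3  d6:1  d7:0  d8:0  d9:0 ⇒ 10.
Leveled (L@1, K@2, N@5, J@2, M@6, O@7, P@6): d1:3  d2:5  d3:5  d4:5  d5:5  d6:5  d7:3  d8:2  d9:0 ⇒ 5.
Reduction 10 − 5 = 5.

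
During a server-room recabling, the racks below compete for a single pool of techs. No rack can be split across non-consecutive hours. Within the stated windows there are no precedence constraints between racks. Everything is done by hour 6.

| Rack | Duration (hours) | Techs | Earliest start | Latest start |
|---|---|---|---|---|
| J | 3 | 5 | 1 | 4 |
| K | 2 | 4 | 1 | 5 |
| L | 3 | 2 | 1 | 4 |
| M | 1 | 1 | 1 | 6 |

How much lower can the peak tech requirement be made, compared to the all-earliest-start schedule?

Early-start peak: h1:12  h2:11  h3:7  h4:0  h5:0  h6:0 ⇒ 12.
Leveled (J@1, K@4, L@4, M@1): h1:6  h2:5  h3:5  h4:6  h5:6  h6:2 ⇒ 6.
Reduction 12 − 6 = 6.

6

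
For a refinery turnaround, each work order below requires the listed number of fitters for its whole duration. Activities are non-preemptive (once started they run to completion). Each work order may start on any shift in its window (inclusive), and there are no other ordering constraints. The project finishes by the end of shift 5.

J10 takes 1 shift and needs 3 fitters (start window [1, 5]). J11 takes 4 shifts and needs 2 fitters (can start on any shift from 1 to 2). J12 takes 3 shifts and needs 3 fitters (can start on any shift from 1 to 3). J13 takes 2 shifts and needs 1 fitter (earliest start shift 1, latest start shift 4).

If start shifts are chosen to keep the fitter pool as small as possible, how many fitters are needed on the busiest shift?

5

Early-start (J10@1, J11@1, J12@1, J13@1) gives peak 9: s1:9  s2:6  s3:5  s4:2  s5:0.
Shift J11→2, J12→3.
Schedule J10@1, J11@2, J12@3, J13@1: s1:4  s2:3  s3:5  s4:5  s5:5 — peak 5.
Total fitter-shifts = 22 over 5 shifts ⇒ peak ≥ ⌈22/5⌉ = 5, so 5 is optimal.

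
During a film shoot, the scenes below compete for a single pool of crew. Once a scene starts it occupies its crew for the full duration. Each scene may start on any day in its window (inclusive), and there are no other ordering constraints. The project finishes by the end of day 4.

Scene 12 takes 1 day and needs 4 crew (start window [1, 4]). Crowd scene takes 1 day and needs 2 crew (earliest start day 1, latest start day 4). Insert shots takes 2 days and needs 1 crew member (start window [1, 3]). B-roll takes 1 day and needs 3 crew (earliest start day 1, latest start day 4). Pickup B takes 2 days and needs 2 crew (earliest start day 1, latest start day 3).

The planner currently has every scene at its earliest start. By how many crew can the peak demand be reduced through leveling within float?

Early-start peak: d1:12  d2:3  d3:0  d4:0 ⇒ 12.
Leveled (Scene 12@1, Crowd scene@2, Insert shots@3, B-roll@4, Pickup B@2): d1:4  d2:4  d3:3  d4:4 ⇒ 4.
Reduction 12 − 4 = 8.

8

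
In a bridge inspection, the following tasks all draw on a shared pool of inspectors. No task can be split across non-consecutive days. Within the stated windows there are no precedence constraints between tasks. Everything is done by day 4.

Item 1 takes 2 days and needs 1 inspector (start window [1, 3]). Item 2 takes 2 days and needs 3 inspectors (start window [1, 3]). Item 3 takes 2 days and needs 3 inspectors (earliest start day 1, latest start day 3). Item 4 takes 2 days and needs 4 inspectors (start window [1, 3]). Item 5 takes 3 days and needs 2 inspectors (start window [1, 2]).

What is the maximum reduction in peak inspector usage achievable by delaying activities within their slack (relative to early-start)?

Early-start peak: d1:13  d2:13  d3:2  d4:0 ⇒ 13.
Leveled (Item 1@1, Item 2@3, Item 3@3, Item 4@1, Item 5@1): d1:7  d2:7  d3:8  d4:6 ⇒ 8.
Reduction 13 − 8 = 5.

5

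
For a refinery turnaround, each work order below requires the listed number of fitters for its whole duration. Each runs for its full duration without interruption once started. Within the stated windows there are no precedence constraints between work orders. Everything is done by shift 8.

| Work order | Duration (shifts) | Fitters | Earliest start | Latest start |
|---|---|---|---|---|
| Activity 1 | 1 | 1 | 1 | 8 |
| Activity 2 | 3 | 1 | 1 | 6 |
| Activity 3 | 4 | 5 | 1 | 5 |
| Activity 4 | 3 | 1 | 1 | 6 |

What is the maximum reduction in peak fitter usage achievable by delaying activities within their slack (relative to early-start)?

Early-start peak: s1:8  s2:7  s3:7  s4:5  s5:0  s6:0  s7:0  s8:0 ⇒ 8.
Leveled (Activity 1@1, Activity 2@1, Activity 3@4, Activity 4@1): s1:3  s2:2  s3:2  s4:5  s5:5  s6:5  s7:5  s8:0 ⇒ 5.
Reduction 8 − 5 = 3.

3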